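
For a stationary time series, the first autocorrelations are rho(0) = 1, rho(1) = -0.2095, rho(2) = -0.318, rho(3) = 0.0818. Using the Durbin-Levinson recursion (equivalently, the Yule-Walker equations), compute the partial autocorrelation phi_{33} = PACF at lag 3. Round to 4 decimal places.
\phi_{33} = -0.1091

The PACF at lag k is phi_{kk}, the last component of the solution
to the Yule-Walker system G_k phi = r_k where
  (G_k)_{ij} = rho(|i - j|), (r_k)_i = rho(i), i,j = 1..k.
Equivalently, Durbin-Levinson gives phi_{kk} iteratively:
  phi_{11} = rho(1)
  phi_{kk} = [rho(k) - sum_{j=1..k-1} phi_{k-1,j} rho(k-j)]
            / [1 - sum_{j=1..k-1} phi_{k-1,j} rho(j)],
  phi_{k,j} = phi_{k-1,j} - phi_{kk} phi_{k-1,k-j},  j = 1..k-1.
Step k = 1:
  phi_11 = rho(1) = -0.2095.
Step k = 2:
  phi_22 = [rho(2) - phi_11 rho(1)] / [1 - phi_11 rho(1)] = [-0.318 - (-0.2095)(-0.2095)] / [1 - (-0.2095)(-0.2095)]
         = -0.36189025 / 0.95610975 = -0.378503.
  Update: phi_21 = phi_11 - phi_22 phi_11 = -0.2095 - (-0.378503)(-0.2095) = -0.288796.
Step k = 3:
  phi_33 = [rho(3) - phi_21 rho(2) - phi_22 rho(1)] / [1 - phi_21 rho(1) - phi_22 rho(2)]
    numerator   = 0.0818 - (-0.288796)(-0.318) - (-0.378503)(-0.2095) = -0.08933358
    denominator = 1 - (-0.288796)(-0.2095) - (-0.378503)(-0.318) = 0.81913326
  phi_33 = -0.08933358 / 0.81913326 = -0.1091.
Therefore phi_{33} = -0.1091.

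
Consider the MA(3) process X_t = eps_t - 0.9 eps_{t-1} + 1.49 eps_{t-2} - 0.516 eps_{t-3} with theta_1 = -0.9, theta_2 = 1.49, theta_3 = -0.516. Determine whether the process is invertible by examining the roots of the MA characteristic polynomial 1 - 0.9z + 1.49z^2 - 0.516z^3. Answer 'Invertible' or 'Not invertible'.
\text{Not invertible}

The MA(q) characteristic polynomial is P(z) = 1 - 0.9z + 1.49z^2 - 0.516z^3.
Invertibility requires all roots to lie outside the unit circle, i.e. |z| > 1 for every root.
Degree 3: look for a simple real root z0 first, then factor out (1 - z/z0) and solve the remaining quadratic.
Testing z0 = 2.5: P(2.5) = 1 + (-0.9)(2.5) + (1.49)(2.5)^2 + (-0.516)(2.5)^3
  = 1 + (-2.25) + (9.3125) + (-8.0625) = 0.  So z_0 = 2.5 is a root, |z_0| = 2.5.
Divide out the factor (1 - 0.4 z) = (1 - z/z0) (since 1/z0 = 0.4):
  P(z) = (1 - 0.4 z)(1 + (-0.5) z + (1.29) z^2)
  [check: z-coef -0.5 - (0.4) = -0.9; z^2-coef 1.29 - (0.4)(-0.5) = 1.49; z^3-coef -(0.4)(1.29) = -0.516.]
Remaining roots from the quadratic factor 1 + (-0.5) z + (1.29) z^2:
  Set 1 + (-0.5) z + (1.29) z^2 = 0, i.e. a z^2 + b z + c = 0 with a = 1.29, b = -0.5, c = 1.
  Discriminant D = b^2 - 4ac = (-0.5)^2 - 4*(1.29)*1 = 0.25 - (5.16) = -4.91.
  D < 0, so the roots are the complex-conjugate pair z = (-b +/- i sqrt(-D)) / (2a) = 0.1938 +/- 0.8589i.
  For a conjugate pair |z|^2 = z * conj(z) = (product of roots) = c/a = 1/(1.29) = 0.775194, so |z| = sqrt(0.775194) = 0.8805 for both roots.
Moduli of all roots: 2.5000, 0.8805, 0.8805.
All moduli strictly greater than 1? No.
Verdict: Not invertible.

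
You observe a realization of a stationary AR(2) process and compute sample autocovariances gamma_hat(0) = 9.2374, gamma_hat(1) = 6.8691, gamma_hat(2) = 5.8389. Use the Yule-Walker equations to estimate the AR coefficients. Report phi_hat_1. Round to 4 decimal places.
\hat\phi_{1} = 0.6120

The Yule-Walker equations for an AR(p) process read, in matrix form,
  Gamma_p phi = r_p,   with   (Gamma_p)_{ij} = gamma(|i - j|),
                       (r_p)_i = gamma(i),   i,j = 1..p.
Substitute the sample gammas (Toeplitz matrix and right-hand side of size 2):
  Gamma_p = [[9.2374, 6.8691], [6.8691, 9.2374]]
  r_p     = [6.8691, 5.8389]
Written out:
  9.2374 phi_1 + 6.8691 phi_2 = 6.8691
  6.8691 phi_1 + 9.2374 phi_2 = 5.8389
Solve by Cramer's rule:
  det = gamma(0)^2 - gamma(1)^2 = (9.2374)^2 - (6.8691)^2 = 85.32955876 - 47.18453481 = 38.14502395
  phi_hat_1 = [gamma(1) gamma(0) - gamma(1) gamma(2)] / det = [(6.8691)(9.2374) - (6.8691)(5.8389)] / 38.14502395 = 23.34463635 / 38.14502395 = 0.612
  phi_hat_2 = [gamma(0) gamma(2) - gamma(1)^2] / det = [(9.2374)(5.8389) - (6.8691)^2] / 38.14502395 = 6.75172005 / 38.14502395 = 0.177
So phi_hat = [0.6120, 0.1770].
Therefore phi_hat_1 = 0.6120.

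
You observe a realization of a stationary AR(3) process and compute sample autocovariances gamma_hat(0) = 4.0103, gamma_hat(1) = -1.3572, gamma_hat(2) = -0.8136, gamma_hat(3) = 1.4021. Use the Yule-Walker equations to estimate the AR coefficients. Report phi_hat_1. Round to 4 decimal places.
\hat\phi_{1} = -0.3970

The Yule-Walker equations for an AR(p) process read, in matrix form,
  Gamma_p phi = r_p,   with   (Gamma_p)_{ij} = gamma(|i - j|),
                       (r_p)_i = gamma(i),   i,j = 1..p.
Substitute the sample gammas (Toeplitz matrix and right-hand side of size 3):
  Gamma_p = [[4.0103, -1.3572, -0.8136], [-1.3572, 4.0103, -1.3572], [-0.8136, -1.3572, 4.0103]]
  r_p     = [-1.3572, -0.8136, 1.4021]
Written out (R1..R3):
  (R1) 4.0103 phi_1 - 1.3572 phi_2 - 0.8136 phi_3 = -1.3572
  (R2) -1.3572 phi_1 + 4.0103 phi_2 - 1.3572 phi_3 = -0.8136
  (R3) -0.8136 phi_1 - 1.3572 phi_2 + 4.0103 phi_3 = 1.4021
Gaussian elimination:
  R2 <- R2 - (-1.3572/4.0103) R1 = R2 - (-0.338429) R1:  3.550985 phi_2 - 1.632545 phi_3 = -1.272915
  R3 <- R3 - (-0.8136/4.0103) R1 = R3 - (-0.202878) R1:  -1.632545 phi_2 + 3.845239 phi_3 = 1.126755
  R3 <- R3 - (-1.632545/3.550985) R2 = R3 - (-0.459744) R2:  3.094685 phi_3 = 0.541539
Back-substitution:
  phi_hat_3 = 0.541539 / 3.094685 = 0.17499
  phi_hat_2 = (-1.272915 - (-1.632545)(0.17499)) / 3.550985 = -0.278018
  phi_hat_1 = (-1.3572 - (-1.3572)(-0.278018) - (-0.8136)(0.17499)) / 4.0103 = -0.397016
So phi_hat = [-0.3970, -0.2780, 0.1750].
Therefore phi_hat_1 = -0.3970.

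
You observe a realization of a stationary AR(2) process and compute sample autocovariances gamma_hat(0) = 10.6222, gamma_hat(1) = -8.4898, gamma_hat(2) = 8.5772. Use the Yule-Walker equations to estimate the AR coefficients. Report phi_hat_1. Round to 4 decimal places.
\hat\phi_{1} = -0.4260

The Yule-Walker equations for an AR(p) process read, in matrix form,
  Gamma_p phi = r_p,   with   (Gamma_p)_{ij} = gamma(|i - j|),
                       (r_p)_i = gamma(i),   i,j = 1..p.
Substitute the sample gammas (Toeplitz matrix and right-hand side of size 2):
  Gamma_p = [[10.6222, -8.4898], [-8.4898, 10.6222]]
  r_p     = [-8.4898, 8.5772]
Written out:
  10.6222 phi_1 - 8.4898 phi_2 = -8.4898
  -8.4898 phi_1 + 10.6222 phi_2 = 8.5772
Solve by Cramer's rule:
  det = gamma(0)^2 - gamma(1)^2 = (10.6222)^2 - (-8.4898)^2 = 112.83113284 - 72.07670404 = 40.7544288
  phi_hat_1 = [gamma(1) gamma(0) - gamma(1) gamma(2)] / det = [(-8.4898)(10.6222) - (-8.4898)(8.5772)] / 40.7544288 = -17.361641 / 40.7544288 = -0.426
  phi_hat_2 = [gamma(0) gamma(2) - gamma(1)^2] / det = [(10.6222)(8.5772) - (-8.4898)^2] / 40.7544288 = 19.0320298 / 40.7544288 = 0.467
So phi_hat = [-0.4260, 0.4670].
Therefore phi_hat_1 = -0.4260.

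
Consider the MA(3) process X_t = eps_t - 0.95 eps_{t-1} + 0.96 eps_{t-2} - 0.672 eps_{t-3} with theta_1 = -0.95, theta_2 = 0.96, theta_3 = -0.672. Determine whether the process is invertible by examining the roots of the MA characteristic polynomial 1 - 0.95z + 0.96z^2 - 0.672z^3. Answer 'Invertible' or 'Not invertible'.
\text{Invertible}

The MA(q) characteristic polynomial is P(z) = 1 - 0.95z + 0.96z^2 - 0.672z^3.
Invertibility requires all roots to lie outside the unit circle, i.e. |z| > 1 for every root.
Degree 3: look for a simple real root z0 first, then factor out (1 - z/z0) and solve the remaining quadratic.
Testing z0 = 1.25: P(1.25) = 1 + (-0.95)(1.25) + (0.96)(1.25)^2 + (-0.672)(1.25)^3
  = 1 + (-1.1875) + (1.5) + (-1.3125) = 0.  So z_0 = 1.25 is a root, |z_0| = 1.25.
Divide out the factor (1 - 0.8 z) = (1 - z/z0) (since 1/z0 = 0.8):
  P(z) = (1 - 0.8 z)(1 + (-0.15) z + (0.84) z^2)
  [check: z-coef -0.15 - (0.8) = -0.95; z^2-coef 0.84 - (0.8)(-0.15) = 0.96; z^3-coef -(0.8)(0.84) = -0.672.]
Remaining roots from the quadratic factor 1 + (-0.15) z + (0.84) z^2:
  Set 1 + (-0.15) z + (0.84) z^2 = 0, i.e. a z^2 + b z + c = 0 with a = 0.84, b = -0.15, c = 1.
  Discriminant D = b^2 - 4ac = (-0.15)^2 - 4*(0.84)*1 = 0.0225 - (3.36) = -3.3375.
  D < 0, so the roots are the complex-conjugate pair z = (-b +/- i sqrt(-D)) / (2a) = 0.0893 +/- 1.0874i.
  For a conjugate pair |z|^2 = z * conj(z) = (product of roots) = c/a = 1/(0.84) = 1.190476, so |z| = sqrt(1.190476) = 1.0911 for both roots.
Moduli of all roots: 1.2500, 1.0911, 1.0911.
All moduli strictly greater than 1? Yes.
Verdict: Invertible.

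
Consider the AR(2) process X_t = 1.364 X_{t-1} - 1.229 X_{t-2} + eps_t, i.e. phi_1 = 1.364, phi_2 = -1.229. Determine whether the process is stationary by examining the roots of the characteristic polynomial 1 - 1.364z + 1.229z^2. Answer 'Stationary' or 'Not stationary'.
\text{Not stationary}

The AR(p) characteristic polynomial is P(z) = 1 - 1.364z + 1.229z^2.
Stationarity requires all roots to lie outside the unit circle, i.e. |z| > 1 for every root.
Set 1 + (-1.364) z + (1.229) z^2 = 0, i.e. a z^2 + b z + c = 0 with a = 1.229, b = -1.364, c = 1.
Discriminant D = b^2 - 4ac = (-1.364)^2 - 4*(1.229)*1 = 1.860496 - (4.916) = -3.055504.
D < 0, so the roots are the complex-conjugate pair z = (-b +/- i sqrt(-D)) / (2a) = 0.5549 +/- 0.7111i.
For a conjugate pair |z|^2 = z * conj(z) = (product of roots) = c/a = 1/(1.229) = 0.81367, so |z| = sqrt(0.81367) = 0.902 for both roots.
Moduli of all roots: 0.9020, 0.9020.
All moduli strictly greater than 1? No.
Verdict: Not stationary.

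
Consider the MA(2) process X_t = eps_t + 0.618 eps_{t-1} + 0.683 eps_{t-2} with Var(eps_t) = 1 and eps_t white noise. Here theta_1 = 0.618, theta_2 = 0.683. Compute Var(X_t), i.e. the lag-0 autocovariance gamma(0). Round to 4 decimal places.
\gamma(0) = 1.8484

For an MA(q) process X_t = eps_t + sum_i theta_i eps_{t-i} with
Var(eps_t) = sigma^2, the variance is
  gamma(0) = sigma^2 * (1 + sum_i theta_i^2).
  sum_i theta_i^2 = (0.618)^2 + (0.683)^2 = 0.381924 + 0.466489 = 0.848413.
  gamma(0) = 1 * (1 + 0.848413) = 1 * 1.848413 = 1.848413, which rounds to 1.8484.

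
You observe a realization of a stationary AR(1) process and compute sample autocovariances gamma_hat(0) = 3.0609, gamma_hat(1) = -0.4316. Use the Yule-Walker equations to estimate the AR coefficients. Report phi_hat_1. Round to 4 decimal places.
\hat\phi_{1} = -0.1410

The Yule-Walker equations for an AR(p) process read, in matrix form,
  Gamma_p phi = r_p,   with   (Gamma_p)_{ij} = gamma(|i - j|),
                       (r_p)_i = gamma(i),   i,j = 1..p.
Substitute the sample gammas (Toeplitz matrix and right-hand side of size 1):
  Gamma_p = [[3.0609]]
  r_p     = [-0.4316]
With p = 1 this is the single equation gamma(0) phi_1 = gamma(1):
  phi_hat_1 = gamma(1) / gamma(0) = -0.4316 / 3.0609 = -0.1410.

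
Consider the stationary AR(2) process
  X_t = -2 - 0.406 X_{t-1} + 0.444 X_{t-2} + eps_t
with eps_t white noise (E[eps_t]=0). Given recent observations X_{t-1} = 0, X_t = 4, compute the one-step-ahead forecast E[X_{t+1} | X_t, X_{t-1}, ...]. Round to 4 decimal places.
E[X_{t+1} \mid \mathcal F_t] = -3.6240

For an AR(p) model X_t = c + sum_i phi_i X_{t-i} + eps_t, the
one-step-ahead conditional mean is
  E[X_{t+1} | X_t, ...] = c + sum_i phi_i X_{t+1-i}.
Substitute known values:
  E[X_{t+1} | ...] = -2 + (-0.406) * (4) + (0.444) * (0)
                   = -3.6240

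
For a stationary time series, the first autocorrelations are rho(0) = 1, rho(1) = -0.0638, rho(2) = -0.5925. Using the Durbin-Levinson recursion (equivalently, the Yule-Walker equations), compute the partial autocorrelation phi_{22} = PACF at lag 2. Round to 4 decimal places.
\phi_{22} = -0.5990

The PACF at lag k is phi_{kk}, the last component of the solution
to the Yule-Walker system G_k phi = r_k where
  (G_k)_{ij} = rho(|i - j|), (r_k)_i = rho(i), i,j = 1..k.
Equivalently, Durbin-Levinson gives phi_{kk} iteratively:
  phi_{11} = rho(1)
  phi_{kk} = [rho(k) - sum_{j=1..k-1} phi_{k-1,j} rho(k-j)]
            / [1 - sum_{j=1..k-1} phi_{k-1,j} rho(j)],
  phi_{k,j} = phi_{k-1,j} - phi_{kk} phi_{k-1,k-j},  j = 1..k-1.
Step k = 1:
  phi_11 = rho(1) = -0.0638.
Step k = 2:
  phi_22 = [rho(2) - phi_11 rho(1)] / [1 - phi_11 rho(1)] = [-0.5925 - (-0.0638)(-0.0638)] / [1 - (-0.0638)(-0.0638)]
         = -0.59657044 / 0.99592956 = -0.599.
Therefore phi_{22} = -0.5990.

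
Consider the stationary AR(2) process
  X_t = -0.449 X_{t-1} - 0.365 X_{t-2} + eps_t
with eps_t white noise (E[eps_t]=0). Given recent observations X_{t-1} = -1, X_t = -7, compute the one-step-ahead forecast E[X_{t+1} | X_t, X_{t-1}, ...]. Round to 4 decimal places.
E[X_{t+1} \mid \mathcal F_t] = 3.5080

For an AR(p) model X_t = c + sum_i phi_i X_{t-i} + eps_t, the
one-step-ahead conditional mean is
  E[X_{t+1} | X_t, ...] = c + sum_i phi_i X_{t+1-i}.
Substitute known values:
  E[X_{t+1} | ...] = (-0.449) * (-7) + (-0.365) * (-1)
                   = 3.5080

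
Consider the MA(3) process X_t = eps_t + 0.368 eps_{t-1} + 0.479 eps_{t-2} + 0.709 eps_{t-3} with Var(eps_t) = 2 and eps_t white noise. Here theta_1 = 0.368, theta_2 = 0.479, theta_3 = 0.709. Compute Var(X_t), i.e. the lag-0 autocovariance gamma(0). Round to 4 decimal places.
\gamma(0) = 3.7351

For an MA(q) process X_t = eps_t + sum_i theta_i eps_{t-i} with
Var(eps_t) = sigma^2, the variance is
  gamma(0) = sigma^2 * (1 + sum_i theta_i^2).
  sum_i theta_i^2 = (0.368)^2 + (0.479)^2 + (0.709)^2 = 0.135424 + 0.229441 + 0.502681 = 0.867546.
  gamma(0) = 2 * (1 + 0.867546) = 2 * 1.867546 = 3.735092, which rounds to 3.7351.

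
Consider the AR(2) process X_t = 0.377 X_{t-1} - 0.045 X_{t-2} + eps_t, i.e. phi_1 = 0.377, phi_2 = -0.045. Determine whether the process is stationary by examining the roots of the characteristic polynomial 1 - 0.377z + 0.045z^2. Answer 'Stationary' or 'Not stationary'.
\text{Stationary}

The AR(p) characteristic polynomial is P(z) = 1 - 0.377z + 0.045z^2.
Stationarity requires all roots to lie outside the unit circle, i.e. |z| > 1 for every root.
Set 1 + (-0.377) z + (0.045) z^2 = 0, i.e. a z^2 + b z + c = 0 with a = 0.045, b = -0.377, c = 1.
Discriminant D = b^2 - 4ac = (-0.377)^2 - 4*(0.045)*1 = 0.142129 - (0.18) = -0.037871.
D < 0, so the roots are the complex-conjugate pair z = (-b +/- i sqrt(-D)) / (2a) = 4.1889 +/- 2.1623i.
For a conjugate pair |z|^2 = z * conj(z) = (product of roots) = c/a = 1/(0.045) = 22.222222, so |z| = sqrt(22.222222) = 4.714 for both roots.
Moduli of all roots: 4.7140, 4.7140.
All moduli strictly greater than 1? Yes.
Verdict: Stationary.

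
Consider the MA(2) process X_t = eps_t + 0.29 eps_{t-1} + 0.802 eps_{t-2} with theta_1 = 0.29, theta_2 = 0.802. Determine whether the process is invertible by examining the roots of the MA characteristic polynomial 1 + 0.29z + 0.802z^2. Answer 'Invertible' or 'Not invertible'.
\text{Invertible}

The MA(q) characteristic polynomial is P(z) = 1 + 0.29z + 0.802z^2.
Invertibility requires all roots to lie outside the unit circle, i.e. |z| > 1 for every root.
Set 1 + (0.29) z + (0.802) z^2 = 0, i.e. a z^2 + b z + c = 0 with a = 0.802, b = 0.29, c = 1.
Discriminant D = b^2 - 4ac = (0.29)^2 - 4*(0.802)*1 = 0.0841 - (3.208) = -3.1239.
D < 0, so the roots are the complex-conjugate pair z = (-b +/- i sqrt(-D)) / (2a) = -0.1808 +/- 1.1019i.
For a conjugate pair |z|^2 = z * conj(z) = (product of roots) = c/a = 1/(0.802) = 1.246883, so |z| = sqrt(1.246883) = 1.1166 for both roots.
Moduli of all roots: 1.1166, 1.1166.
All moduli strictly greater than 1? Yes.
Verdict: Invertible.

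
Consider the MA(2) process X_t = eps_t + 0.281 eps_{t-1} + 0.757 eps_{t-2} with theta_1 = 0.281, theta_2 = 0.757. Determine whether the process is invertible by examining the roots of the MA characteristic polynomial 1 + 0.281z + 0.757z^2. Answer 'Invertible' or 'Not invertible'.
\text{Invertible}

The MA(q) characteristic polynomial is P(z) = 1 + 0.281z + 0.757z^2.
Invertibility requires all roots to lie outside the unit circle, i.e. |z| > 1 for every root.
Set 1 + (0.281) z + (0.757) z^2 = 0, i.e. a z^2 + b z + c = 0 with a = 0.757, b = 0.281, c = 1.
Discriminant D = b^2 - 4ac = (0.281)^2 - 4*(0.757)*1 = 0.078961 - (3.028) = -2.949039.
D < 0, so the roots are the complex-conjugate pair z = (-b +/- i sqrt(-D)) / (2a) = -0.1856 +/- 1.1343i.
For a conjugate pair |z|^2 = z * conj(z) = (product of roots) = c/a = 1/(0.757) = 1.321004, so |z| = sqrt(1.321004) = 1.1493 for both roots.
Moduli of all roots: 1.1493, 1.1493.
All moduli strictly greater than 1? Yes.
Verdict: Invertible.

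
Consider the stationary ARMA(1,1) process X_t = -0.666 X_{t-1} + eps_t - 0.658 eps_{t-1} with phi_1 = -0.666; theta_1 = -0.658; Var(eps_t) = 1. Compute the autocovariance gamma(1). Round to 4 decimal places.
\gamma(1) = -3.4221

Multiply the model equation by X_{t-k} and take expectations. With theta_0 = psi_0 = 1 and psi_j the MA(infinity) weights, this gives
  gamma(k) - sum_i phi_i gamma(k-i) = c_k,
  c_k = sigma^2 * sum_{j=k..q} theta_j psi_{j-k}   (c_k = 0 for k > q),
using gamma(-m) = gamma(m).
psi-weights needed (psi_j = theta_j + sum_i phi_i psi_{j-i}):
  psi_1 = theta_1 + phi_1 = -0.658 + (-0.666) = -1.324
Right-hand sides:
  c_0 = sigma^2 (1 + theta_1 psi_1) = 1 * (1 + (-0.658)(-1.324)) = 1 * 1.871192 = 1.871192
  c_1 = sigma^2 theta_1 = 1 * (-0.658) = -0.658
  c_2 = 0
Equations for k = 0 and k = 1 (AR order 1):
  gamma(0) = phi_1 gamma(1) + c_0
  gamma(1) = phi_1 gamma(0) + c_1
Substituting the second into the first: gamma(0) (1 - phi_1^2) = c_0 + phi_1 c_1, so
  gamma(0) = (c_0 + phi_1 c_1) / (1 - phi_1^2) = (1.871192 + (-0.666)(-0.658)) / (1 - (-0.666)^2) = 2.30942 / 0.556444 = 4.150319.
  gamma(1) = phi_1 gamma(0) + c_1 = (-0.666)(4.150319) + (-0.658) = -3.422112.
Therefore gamma(1) = -3.4221 (to 4 decimal places).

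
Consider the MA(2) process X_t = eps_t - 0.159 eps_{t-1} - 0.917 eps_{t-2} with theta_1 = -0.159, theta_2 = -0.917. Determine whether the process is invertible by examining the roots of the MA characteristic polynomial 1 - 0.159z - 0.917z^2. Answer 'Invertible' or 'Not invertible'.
\text{Not invertible}

The MA(q) characteristic polynomial is P(z) = 1 - 0.159z - 0.917z^2.
Invertibility requires all roots to lie outside the unit circle, i.e. |z| > 1 for every root.
Set 1 + (-0.159) z + (-0.917) z^2 = 0, i.e. a z^2 + b z + c = 0 with a = -0.917, b = -0.159, c = 1.
Discriminant D = b^2 - 4ac = (-0.159)^2 - 4*(-0.917)*1 = 0.025281 - (-3.668) = 3.693281.
D >= 0, so the roots are real: z = (-b +/- sqrt(D)) / (2a) = (0.159 +/- 1.921791) / (-1.834).
  z_1 = (0.159 + 1.921791) / (-1.834) = -1.1346,   |z_1| = 1.1346.
  z_2 = (0.159 - 1.921791) / (-1.834) = 0.9612,   |z_2| = 0.9612.
Moduli of all roots: 1.1346, 0.9612.
All moduli strictly greater than 1? No.
Verdict: Not invertible.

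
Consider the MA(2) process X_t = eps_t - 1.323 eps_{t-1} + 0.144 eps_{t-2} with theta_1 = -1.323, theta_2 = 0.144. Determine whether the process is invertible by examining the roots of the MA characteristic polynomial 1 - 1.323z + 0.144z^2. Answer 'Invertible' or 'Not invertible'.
\text{Not invertible}

The MA(q) characteristic polynomial is P(z) = 1 - 1.323z + 0.144z^2.
Invertibility requires all roots to lie outside the unit circle, i.e. |z| > 1 for every root.
Set 1 + (-1.323) z + (0.144) z^2 = 0, i.e. a z^2 + b z + c = 0 with a = 0.144, b = -1.323, c = 1.
Discriminant D = b^2 - 4ac = (-1.323)^2 - 4*(0.144)*1 = 1.750329 - (0.576) = 1.174329.
D >= 0, so the roots are real: z = (-b +/- sqrt(D)) / (2a) = (1.323 +/- 1.083665) / (0.288).
  z_1 = (1.323 + 1.083665) / (0.288) = 8.3565,   |z_1| = 8.3565.
  z_2 = (1.323 - 1.083665) / (0.288) = 0.831,   |z_2| = 0.831.
Moduli of all roots: 8.3565, 0.8310.
All moduli strictly greater than 1? No.
Verdict: Not invertible.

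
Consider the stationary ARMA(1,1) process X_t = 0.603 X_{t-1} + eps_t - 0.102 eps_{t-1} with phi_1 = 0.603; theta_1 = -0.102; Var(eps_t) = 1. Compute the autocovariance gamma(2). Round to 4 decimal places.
\gamma(2) = 0.4455

Multiply the model equation by X_{t-k} and take expectations. With theta_0 = psi_0 = 1 and psi_j the MA(infinity) weights, this gives
  gamma(k) - sum_i phi_i gamma(k-i) = c_k,
  c_k = sigma^2 * sum_{j=k..q} theta_j psi_{j-k}   (c_k = 0 for k > q),
using gamma(-m) = gamma(m).
psi-weights needed (psi_j = theta_j + sum_i phi_i psi_{j-i}):
  psi_1 = theta_1 + phi_1 = -0.102 + (0.603) = 0.501
Right-hand sides:
  c_0 = sigma^2 (1 + theta_1 psi_1) = 1 * (1 + (-0.102)(0.501)) = 1 * 0.948898 = 0.948898
  c_1 = sigma^2 theta_1 = 1 * (-0.102) = -0.102
  c_2 = 0
Equations for k = 0 and k = 1 (AR order 1):
  gamma(0) = phi_1 gamma(1) + c_0
  gamma(1) = phi_1 gamma(0) + c_1
Substituting the second into the first: gamma(0) (1 - phi_1^2) = c_0 + phi_1 c_1, so
  gamma(0) = (c_0 + phi_1 c_1) / (1 - phi_1^2) = (0.948898 + (0.603)(-0.102)) / (1 - (0.603)^2) = 0.887392 / 0.636391 = 1.394413.
  gamma(1) = phi_1 gamma(0) + c_1 = (0.603)(1.394413) + (-0.102) = 0.738831.
For k = 2 (> q): gamma(2) = phi_1 gamma(1) = (0.603)(0.738831) = 0.445515.
Therefore gamma(2) = 0.4455 (to 4 decimal places).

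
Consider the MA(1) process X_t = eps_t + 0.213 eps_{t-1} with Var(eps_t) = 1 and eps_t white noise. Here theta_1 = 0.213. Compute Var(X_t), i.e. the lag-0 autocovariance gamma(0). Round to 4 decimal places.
\gamma(0) = 1.0454

For an MA(q) process X_t = eps_t + sum_i theta_i eps_{t-i} with
Var(eps_t) = sigma^2, the variance is
  gamma(0) = sigma^2 * (1 + sum_i theta_i^2).
  sum_i theta_i^2 = (0.213)^2 = 0.045369.
  gamma(0) = 1 * (1 + 0.045369) = 1 * 1.045369 = 1.045369, which rounds to 1.0454.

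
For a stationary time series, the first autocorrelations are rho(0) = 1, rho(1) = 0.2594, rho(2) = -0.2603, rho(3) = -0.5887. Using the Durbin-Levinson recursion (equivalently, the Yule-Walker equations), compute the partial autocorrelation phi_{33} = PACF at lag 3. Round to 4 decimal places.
\phi_{33} = -0.4970

The PACF at lag k is phi_{kk}, the last component of the solution
to the Yule-Walker system G_k phi = r_k where
  (G_k)_{ij} = rho(|i - j|), (r_k)_i = rho(i), i,j = 1..k.
Equivalently, Durbin-Levinson gives phi_{kk} iteratively:
  phi_{11} = rho(1)
  phi_{kk} = [rho(k) - sum_{j=1..k-1} phi_{k-1,j} rho(k-j)]
            / [1 - sum_{j=1..k-1} phi_{k-1,j} rho(j)],
  phi_{k,j} = phi_{k-1,j} - phi_{kk} phi_{k-1,k-j},  j = 1..k-1.
Step k = 1:
  phi_11 = rho(1) = 0.2594.
Step k = 2:
  phi_22 = [rho(2) - phi_11 rho(1)] / [1 - phi_11 rho(1)] = [-0.2603 - (0.2594)(0.2594)] / [1 - (0.2594)(0.2594)]
         = -0.32758836 / 0.93271164 = -0.351221.
  Update: phi_21 = phi_11 - phi_22 phi_11 = 0.2594 - (-0.351221)(0.2594) = 0.350507.
Step k = 3:
  phi_33 = [rho(3) - phi_21 rho(2) - phi_22 rho(1)] / [1 - phi_21 rho(1) - phi_22 rho(2)]
    numerator   = -0.5887 - (0.350507)(-0.2603) - (-0.351221)(0.2594) = -0.40635622
    denominator = 1 - (0.350507)(0.2594) - (-0.351221)(-0.2603) = 0.81765557
  phi_33 = -0.40635622 / 0.81765557 = -0.497.
Therefore phi_{33} = -0.4970.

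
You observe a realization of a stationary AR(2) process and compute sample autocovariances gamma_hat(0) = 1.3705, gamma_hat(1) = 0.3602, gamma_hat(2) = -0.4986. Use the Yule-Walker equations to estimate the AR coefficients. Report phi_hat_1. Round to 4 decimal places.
\hat\phi_{1} = 0.3850

The Yule-Walker equations for an AR(p) process read, in matrix form,
  Gamma_p phi = r_p,   with   (Gamma_p)_{ij} = gamma(|i - j|),
                       (r_p)_i = gamma(i),   i,j = 1..p.
Substitute the sample gammas (Toeplitz matrix and right-hand side of size 2):
  Gamma_p = [[1.3705, 0.3602], [0.3602, 1.3705]]
  r_p     = [0.3602, -0.4986]
Written out:
  1.3705 phi_1 + 0.3602 phi_2 = 0.3602
  0.3602 phi_1 + 1.3705 phi_2 = -0.4986
Solve by Cramer's rule:
  det = gamma(0)^2 - gamma(1)^2 = (1.3705)^2 - (0.3602)^2 = 1.87827025 - 0.12974404 = 1.74852621
  phi_hat_1 = [gamma(1) gamma(0) - gamma(1) gamma(2)] / det = [(0.3602)(1.3705) - (0.3602)(-0.4986)] / 1.74852621 = 0.67324982 / 1.74852621 = 0.385
  phi_hat_2 = [gamma(0) gamma(2) - gamma(1)^2] / det = [(1.3705)(-0.4986) - (0.3602)^2] / 1.74852621 = -0.81307534 / 1.74852621 = -0.465
So phi_hat = [0.3850, -0.4650].
Therefore phi_hat_1 = 0.3850.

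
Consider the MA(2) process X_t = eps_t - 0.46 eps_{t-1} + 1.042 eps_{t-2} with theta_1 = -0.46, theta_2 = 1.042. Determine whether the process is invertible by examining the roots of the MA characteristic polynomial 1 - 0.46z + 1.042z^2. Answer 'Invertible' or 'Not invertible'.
\text{Not invertible}

The MA(q) characteristic polynomial is P(z) = 1 - 0.46z + 1.042z^2.
Invertibility requires all roots to lie outside the unit circle, i.e. |z| > 1 for every root.
Set 1 + (-0.46) z + (1.042) z^2 = 0, i.e. a z^2 + b z + c = 0 with a = 1.042, b = -0.46, c = 1.
Discriminant D = b^2 - 4ac = (-0.46)^2 - 4*(1.042)*1 = 0.2116 - (4.168) = -3.9564.
D < 0, so the roots are the complex-conjugate pair z = (-b +/- i sqrt(-D)) / (2a) = 0.2207 +/- 0.9544i.
For a conjugate pair |z|^2 = z * conj(z) = (product of roots) = c/a = 1/(1.042) = 0.959693, so |z| = sqrt(0.959693) = 0.9796 for both roots.
Moduli of all roots: 0.9796, 0.9796.
All moduli strictly greater than 1? No.
Verdict: Not invertible.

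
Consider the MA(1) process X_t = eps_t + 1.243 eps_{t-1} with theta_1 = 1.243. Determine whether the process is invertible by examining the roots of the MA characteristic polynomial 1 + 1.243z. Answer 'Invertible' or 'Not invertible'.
\text{Not invertible}

The MA(q) characteristic polynomial is P(z) = 1 + 1.243z.
Invertibility requires all roots to lie outside the unit circle, i.e. |z| > 1 for every root.
This is linear in z: 1 + (1.243) z = 0  =>  z = -1/(1.243) = -0.804505,  |z| = 0.804505.
Moduli of all roots: 0.8045.
All moduli strictly greater than 1? No.
Verdict: Not invertible.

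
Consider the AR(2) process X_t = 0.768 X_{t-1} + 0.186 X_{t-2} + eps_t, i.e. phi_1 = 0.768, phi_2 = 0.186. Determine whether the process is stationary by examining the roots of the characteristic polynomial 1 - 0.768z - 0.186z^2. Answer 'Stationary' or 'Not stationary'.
\text{Stationary}

The AR(p) characteristic polynomial is P(z) = 1 - 0.768z - 0.186z^2.
Stationarity requires all roots to lie outside the unit circle, i.e. |z| > 1 for every root.
Set 1 + (-0.768) z + (-0.186) z^2 = 0, i.e. a z^2 + b z + c = 0 with a = -0.186, b = -0.768, c = 1.
Discriminant D = b^2 - 4ac = (-0.768)^2 - 4*(-0.186)*1 = 0.589824 - (-0.744) = 1.333824.
D >= 0, so the roots are real: z = (-b +/- sqrt(D)) / (2a) = (0.768 +/- 1.154913) / (-0.372).
  z_1 = (0.768 + 1.154913) / (-0.372) = -5.1691,   |z_1| = 5.1691.
  z_2 = (0.768 - 1.154913) / (-0.372) = 1.0401,   |z_2| = 1.0401.
Moduli of all roots: 5.1691, 1.0401.
All moduli strictly greater than 1? Yes.
Verdict: Stationary.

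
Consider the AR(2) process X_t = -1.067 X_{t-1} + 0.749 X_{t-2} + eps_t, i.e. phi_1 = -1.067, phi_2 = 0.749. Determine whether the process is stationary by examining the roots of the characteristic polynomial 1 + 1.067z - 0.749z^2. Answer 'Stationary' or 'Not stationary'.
\text{Not stationary}

The AR(p) characteristic polynomial is P(z) = 1 + 1.067z - 0.749z^2.
Stationarity requires all roots to lie outside the unit circle, i.e. |z| > 1 for every root.
Set 1 + (1.067) z + (-0.749) z^2 = 0, i.e. a z^2 + b z + c = 0 with a = -0.749, b = 1.067, c = 1.
Discriminant D = b^2 - 4ac = (1.067)^2 - 4*(-0.749)*1 = 1.138489 - (-2.996) = 4.134489.
D >= 0, so the roots are real: z = (-b +/- sqrt(D)) / (2a) = (-1.067 +/- 2.033344) / (-1.498).
  z_1 = (-1.067 + 2.033344) / (-1.498) = -0.6451,   |z_1| = 0.6451.
  z_2 = (-1.067 - 2.033344) / (-1.498) = 2.0697,   |z_2| = 2.0697.
Moduli of all roots: 0.6451, 2.0697.
All moduli strictly greater than 1? No.
Verdict: Not stationary.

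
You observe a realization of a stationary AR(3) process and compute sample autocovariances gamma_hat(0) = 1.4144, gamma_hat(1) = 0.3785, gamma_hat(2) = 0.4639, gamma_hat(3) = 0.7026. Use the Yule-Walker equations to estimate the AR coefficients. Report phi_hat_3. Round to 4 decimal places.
\hat\phi_{3} = 0.4190

The Yule-Walker equations for an AR(p) process read, in matrix form,
  Gamma_p phi = r_p,   with   (Gamma_p)_{ij} = gamma(|i - j|),
                       (r_p)_i = gamma(i),   i,j = 1..p.
Substitute the sample gammas (Toeplitz matrix and right-hand side of size 3):
  Gamma_p = [[1.4144, 0.3785, 0.4639], [0.3785, 1.4144, 0.3785], [0.4639, 0.3785, 1.4144]]
  r_p     = [0.3785, 0.4639, 0.7026]
Written out (R1..R3):
  (R1) 1.4144 phi_1 + 0.3785 phi_2 + 0.4639 phi_3 = 0.3785
  (R2) 0.3785 phi_1 + 1.4144 phi_2 + 0.3785 phi_3 = 0.4639
  (R3) 0.4639 phi_1 + 0.3785 phi_2 + 1.4144 phi_3 = 0.7026
Gaussian elimination:
  R2 <- R2 - (0.3785/1.4144) R1 = R2 - (0.267605) R1:  1.313112 phi_2 + 0.254358 phi_3 = 0.362612
  R3 <- R3 - (0.4639/1.4144) R1 = R3 - (0.327984) R1:  0.254358 phi_2 + 1.262248 phi_3 = 0.578458
  R3 <- R3 - (0.254358/1.313112) R2 = R3 - (0.193706) R2:  1.212978 phi_3 = 0.508218
Back-substitution:
  phi_hat_3 = 0.508218 / 1.212978 = 0.418984
  phi_hat_2 = (0.362612 - (0.254358)(0.418984)) / 1.313112 = 0.194987
  phi_hat_1 = (0.3785 - (0.3785)(0.194987) - (0.4639)(0.418984)) / 1.4144 = 0.078005
So phi_hat = [0.0780, 0.1950, 0.4190].
Therefore phi_hat_3 = 0.4190.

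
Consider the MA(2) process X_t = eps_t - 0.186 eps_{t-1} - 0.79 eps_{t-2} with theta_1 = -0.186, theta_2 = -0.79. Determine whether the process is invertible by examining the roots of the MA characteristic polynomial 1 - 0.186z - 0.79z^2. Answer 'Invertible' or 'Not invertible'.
\text{Invertible}

The MA(q) characteristic polynomial is P(z) = 1 - 0.186z - 0.79z^2.
Invertibility requires all roots to lie outside the unit circle, i.e. |z| > 1 for every root.
Set 1 + (-0.186) z + (-0.79) z^2 = 0, i.e. a z^2 + b z + c = 0 with a = -0.79, b = -0.186, c = 1.
Discriminant D = b^2 - 4ac = (-0.186)^2 - 4*(-0.79)*1 = 0.034596 - (-3.16) = 3.194596.
D >= 0, so the roots are real: z = (-b +/- sqrt(D)) / (2a) = (0.186 +/- 1.787343) / (-1.58).
  z_1 = (0.186 + 1.787343) / (-1.58) = -1.249,   |z_1| = 1.249.
  z_2 = (0.186 - 1.787343) / (-1.58) = 1.0135,   |z_2| = 1.0135.
Moduli of all roots: 1.2490, 1.0135.
All moduli strictly greater than 1? Yes.
Verdict: Invertible.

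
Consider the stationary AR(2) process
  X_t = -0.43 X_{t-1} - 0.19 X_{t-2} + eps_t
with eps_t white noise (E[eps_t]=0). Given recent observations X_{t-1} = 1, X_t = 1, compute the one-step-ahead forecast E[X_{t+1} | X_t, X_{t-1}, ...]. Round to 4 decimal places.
E[X_{t+1} \mid \mathcal F_t] = -0.6200

For an AR(p) model X_t = c + sum_i phi_i X_{t-i} + eps_t, the
one-step-ahead conditional mean is
  E[X_{t+1} | X_t, ...] = c + sum_i phi_i X_{t+1-i}.
Substitute known values:
  E[X_{t+1} | ...] = (-0.43) * (1) + (-0.19) * (1)
                   = -0.6200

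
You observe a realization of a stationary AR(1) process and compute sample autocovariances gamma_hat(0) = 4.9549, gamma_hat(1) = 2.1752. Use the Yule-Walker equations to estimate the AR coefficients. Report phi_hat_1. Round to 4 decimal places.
\hat\phi_{1} = 0.4390

The Yule-Walker equations for an AR(p) process read, in matrix form,
  Gamma_p phi = r_p,   with   (Gamma_p)_{ij} = gamma(|i - j|),
                       (r_p)_i = gamma(i),   i,j = 1..p.
Substitute the sample gammas (Toeplitz matrix and right-hand side of size 1):
  Gamma_p = [[4.9549]]
  r_p     = [2.1752]
With p = 1 this is the single equation gamma(0) phi_1 = gamma(1):
  phi_hat_1 = gamma(1) / gamma(0) = 2.1752 / 4.9549 = 0.4390.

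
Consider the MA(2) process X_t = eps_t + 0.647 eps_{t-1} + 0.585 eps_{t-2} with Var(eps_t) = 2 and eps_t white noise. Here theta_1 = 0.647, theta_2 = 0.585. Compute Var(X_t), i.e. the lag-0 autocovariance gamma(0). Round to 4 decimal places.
\gamma(0) = 3.5217

For an MA(q) process X_t = eps_t + sum_i theta_i eps_{t-i} with
Var(eps_t) = sigma^2, the variance is
  gamma(0) = sigma^2 * (1 + sum_i theta_i^2).
  sum_i theta_i^2 = (0.647)^2 + (0.585)^2 = 0.418609 + 0.342225 = 0.760834.
  gamma(0) = 2 * (1 + 0.760834) = 2 * 1.760834 = 3.521668, which rounds to 3.5217.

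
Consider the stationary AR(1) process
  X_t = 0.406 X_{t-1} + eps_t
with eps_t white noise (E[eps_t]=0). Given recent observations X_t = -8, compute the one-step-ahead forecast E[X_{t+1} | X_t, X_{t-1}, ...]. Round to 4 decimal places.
E[X_{t+1} \mid \mathcal F_t] = -3.2480

For an AR(p) model X_t = c + sum_i phi_i X_{t-i} + eps_t, the
one-step-ahead conditional mean is
  E[X_{t+1} | X_t, ...] = c + sum_i phi_i X_{t+1-i}.
Substitute known values:
  E[X_{t+1} | ...] = (0.406) * (-8)
                   = -3.2480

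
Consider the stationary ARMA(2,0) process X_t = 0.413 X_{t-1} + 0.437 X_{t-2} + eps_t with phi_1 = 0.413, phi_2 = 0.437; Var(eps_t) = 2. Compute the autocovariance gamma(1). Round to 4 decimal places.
\gamma(1) = 3.9263

Multiply the model equation by X_{t-k} and take expectations. With theta_0 = psi_0 = 1 and psi_j the MA(infinity) weights, this gives
  gamma(k) - sum_i phi_i gamma(k-i) = c_k,
  c_k = sigma^2 * sum_{j=k..q} theta_j psi_{j-k}   (c_k = 0 for k > q),
using gamma(-m) = gamma(m).
Pure AR (q = 0): c_0 = sigma^2 = 2, c_k = 0 for k >= 1.
Equations for k = 0, 1, 2 (AR order 2, c_2 = 0):
  (E0) gamma(0) = phi_1 gamma(1) + phi_2 gamma(2) + c_0
  (E1) gamma(1) = phi_1 gamma(0) + phi_2 gamma(1) + c_1
  (E2) gamma(2) = phi_1 gamma(1) + phi_2 gamma(0)
From (E1): gamma(1) = A gamma(0) + B with
  A = phi_1 / (1 - phi_2) = 0.413 / 0.563 = 0.73357,   B = c_1 / (1 - phi_2) = 0 / 0.563 = 0.
Insert (E2) into (E0): gamma(0) (1 - phi_2^2) = phi_1 (1 + phi_2) gamma(1) + c_0.
  phi_1 (1 + phi_2) = (0.413)(1.437) = 0.593481,   1 - phi_2^2 = 0.809031.
Replace gamma(1) by A gamma(0) + B and collect gamma(0):
  gamma(0) [0.809031 - (0.593481)(0.73357)] = c_0 = 2
  gamma(0) * 0.373671 = 2
  gamma(0) = 2 / 0.373671 = 5.352301.
  gamma(1) = A gamma(0) = (0.73357)(5.352301) = 3.926288.
Therefore gamma(1) = 3.9263 (to 4 decimal places).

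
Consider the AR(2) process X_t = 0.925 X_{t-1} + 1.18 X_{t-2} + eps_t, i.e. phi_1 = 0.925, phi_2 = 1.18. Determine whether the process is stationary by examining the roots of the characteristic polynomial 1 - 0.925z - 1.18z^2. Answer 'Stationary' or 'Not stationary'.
\text{Not stationary}

The AR(p) characteristic polynomial is P(z) = 1 - 0.925z - 1.18z^2.
Stationarity requires all roots to lie outside the unit circle, i.e. |z| > 1 for every root.
Set 1 + (-0.925) z + (-1.18) z^2 = 0, i.e. a z^2 + b z + c = 0 with a = -1.18, b = -0.925, c = 1.
Discriminant D = b^2 - 4ac = (-0.925)^2 - 4*(-1.18)*1 = 0.855625 - (-4.72) = 5.575625.
D >= 0, so the roots are real: z = (-b +/- sqrt(D)) / (2a) = (0.925 +/- 2.361276) / (-2.36).
  z_1 = (0.925 + 2.361276) / (-2.36) = -1.3925,   |z_1| = 1.3925.
  z_2 = (0.925 - 2.361276) / (-2.36) = 0.6086,   |z_2| = 0.6086.
Moduli of all roots: 1.3925, 0.6086.
All moduli strictly greater than 1? No.
Verdict: Not stationary.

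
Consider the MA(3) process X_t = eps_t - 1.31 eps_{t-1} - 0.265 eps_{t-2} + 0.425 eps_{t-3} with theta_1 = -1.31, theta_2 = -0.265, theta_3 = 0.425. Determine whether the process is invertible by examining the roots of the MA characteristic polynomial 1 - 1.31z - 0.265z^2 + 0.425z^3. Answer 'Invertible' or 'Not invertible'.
\text{Not invertible}

The MA(q) characteristic polynomial is P(z) = 1 - 1.31z - 0.265z^2 + 0.425z^3.
Invertibility requires all roots to lie outside the unit circle, i.e. |z| > 1 for every root.
Degree 3: look for a simple real root z0 first, then factor out (1 - z/z0) and solve the remaining quadratic.
Testing z0 = 0.8: P(0.8) = 1 + (-1.31)(0.8) + (-0.265)(0.8)^2 + (0.425)(0.8)^3
  = 1 + (-1.048) + (-0.1696) + (0.2176) = 0.  So z_0 = 0.8 is a root, |z_0| = 0.8.
Divide out the factor (1 - 1.25 z) = (1 - z/z0) (since 1/z0 = 1.25):
  P(z) = (1 - 1.25 z)(1 + (-0.06) z + (-0.34) z^2)
  [check: z-coef -0.06 - (1.25) = -1.31; z^2-coef -0.34 - (1.25)(-0.06) = -0.265; z^3-coef -(1.25)(-0.34) = 0.425.]
Remaining roots from the quadratic factor 1 + (-0.06) z + (-0.34) z^2:
  Set 1 + (-0.06) z + (-0.34) z^2 = 0, i.e. a z^2 + b z + c = 0 with a = -0.34, b = -0.06, c = 1.
  Discriminant D = b^2 - 4ac = (-0.06)^2 - 4*(-0.34)*1 = 0.0036 - (-1.36) = 1.3636.
  D >= 0, so the roots are real: z = (-b +/- sqrt(D)) / (2a) = (0.06 +/- 1.167733) / (-0.68).
    z_1 = (0.06 + 1.167733) / (-0.68) = -1.8055,   |z_1| = 1.8055.
    z_2 = (0.06 - 1.167733) / (-0.68) = 1.629,   |z_2| = 1.629.
Moduli of all roots: 0.8000, 1.8055, 1.6290.
All moduli strictly greater than 1? No.
Verdict: Not invertible.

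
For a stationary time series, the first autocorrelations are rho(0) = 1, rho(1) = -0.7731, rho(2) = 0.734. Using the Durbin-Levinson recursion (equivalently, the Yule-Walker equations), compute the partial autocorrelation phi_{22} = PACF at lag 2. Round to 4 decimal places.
\phi_{22} = 0.3388

The PACF at lag k is phi_{kk}, the last component of the solution
to the Yule-Walker system G_k phi = r_k where
  (G_k)_{ij} = rho(|i - j|), (r_k)_i = rho(i), i,j = 1..k.
Equivalently, Durbin-Levinson gives phi_{kk} iteratively:
  phi_{11} = rho(1)
  phi_{kk} = [rho(k) - sum_{j=1..k-1} phi_{k-1,j} rho(k-j)]
            / [1 - sum_{j=1..k-1} phi_{k-1,j} rho(j)],
  phi_{k,j} = phi_{k-1,j} - phi_{kk} phi_{k-1,k-j},  j = 1..k-1.
Step k = 1:
  phi_11 = rho(1) = -0.7731.
Step k = 2:
  phi_22 = [rho(2) - phi_11 rho(1)] / [1 - phi_11 rho(1)] = [0.734 - (-0.7731)(-0.7731)] / [1 - (-0.7731)(-0.7731)]
         = 0.13631639 / 0.40231639 = 0.3388.
Therefore phi_{22} = 0.3388.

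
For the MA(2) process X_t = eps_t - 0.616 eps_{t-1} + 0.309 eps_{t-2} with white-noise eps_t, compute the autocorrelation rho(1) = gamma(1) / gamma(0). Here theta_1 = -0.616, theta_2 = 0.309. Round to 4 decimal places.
\rho(1) = -0.5467

For an MA(q) process with theta_0 = 1, the autocovariance is
  gamma(k) = sigma^2 * sum_{i=0..q-k} theta_i * theta_{i+k},
and rho(k) = gamma(k) / gamma(0). Sigma^2 cancels.
  numerator   = (1)*(-0.616) + (-0.616)*(0.309) = -0.806344.
  denominator = (1)^2 + (-0.616)^2 + (0.309)^2 = 1.474937.
  rho(1) = -0.806344 / 1.474937 = -0.5467.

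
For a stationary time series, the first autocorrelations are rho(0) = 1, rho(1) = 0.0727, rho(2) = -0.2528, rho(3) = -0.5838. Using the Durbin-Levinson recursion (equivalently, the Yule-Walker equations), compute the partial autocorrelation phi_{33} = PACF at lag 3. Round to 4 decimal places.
\phi_{33} = -0.5840

The PACF at lag k is phi_{kk}, the last component of the solution
to the Yule-Walker system G_k phi = r_k where
  (G_k)_{ij} = rho(|i - j|), (r_k)_i = rho(i), i,j = 1..k.
Equivalently, Durbin-Levinson gives phi_{kk} iteratively:
  phi_{11} = rho(1)
  phi_{kk} = [rho(k) - sum_{j=1..k-1} phi_{k-1,j} rho(k-j)]
            / [1 - sum_{j=1..k-1} phi_{k-1,j} rho(j)],
  phi_{k,j} = phi_{k-1,j} - phi_{kk} phi_{k-1,k-j},  j = 1..k-1.
Step k = 1:
  phi_11 = rho(1) = 0.0727.
Step k = 2:
  phi_22 = [rho(2) - phi_11 rho(1)] / [1 - phi_11 rho(1)] = [-0.2528 - (0.0727)(0.0727)] / [1 - (0.0727)(0.0727)]
         = -0.25808529 / 0.99471471 = -0.259457.
  Update: phi_21 = phi_11 - phi_22 phi_11 = 0.0727 - (-0.259457)(0.0727) = 0.091562.
Step k = 3:
  phi_33 = [rho(3) - phi_21 rho(2) - phi_22 rho(1)] / [1 - phi_21 rho(1) - phi_22 rho(2)]
    numerator   = -0.5838 - (0.091562)(-0.2528) - (-0.259457)(0.0727) = -0.54179051
    denominator = 1 - (0.091562)(0.0727) - (-0.259457)(-0.2528) = 0.92775278
  phi_33 = -0.54179051 / 0.92775278 = -0.584.
Therefore phi_{33} = -0.5840.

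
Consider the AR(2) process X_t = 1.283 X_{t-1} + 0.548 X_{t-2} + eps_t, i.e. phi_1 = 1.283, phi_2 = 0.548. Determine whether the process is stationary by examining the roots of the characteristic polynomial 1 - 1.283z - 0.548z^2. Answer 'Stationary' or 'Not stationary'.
\text{Not stationary}

The AR(p) characteristic polynomial is P(z) = 1 - 1.283z - 0.548z^2.
Stationarity requires all roots to lie outside the unit circle, i.e. |z| > 1 for every root.
Set 1 + (-1.283) z + (-0.548) z^2 = 0, i.e. a z^2 + b z + c = 0 with a = -0.548, b = -1.283, c = 1.
Discriminant D = b^2 - 4ac = (-1.283)^2 - 4*(-0.548)*1 = 1.646089 - (-2.192) = 3.838089.
D >= 0, so the roots are real: z = (-b +/- sqrt(D)) / (2a) = (1.283 +/- 1.959104) / (-1.096).
  z_1 = (1.283 + 1.959104) / (-1.096) = -2.9581,   |z_1| = 2.9581.
  z_2 = (1.283 - 1.959104) / (-1.096) = 0.6169,   |z_2| = 0.6169.
Moduli of all roots: 2.9581, 0.6169.
All moduli strictly greater than 1? No.
Verdict: Not stationary.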